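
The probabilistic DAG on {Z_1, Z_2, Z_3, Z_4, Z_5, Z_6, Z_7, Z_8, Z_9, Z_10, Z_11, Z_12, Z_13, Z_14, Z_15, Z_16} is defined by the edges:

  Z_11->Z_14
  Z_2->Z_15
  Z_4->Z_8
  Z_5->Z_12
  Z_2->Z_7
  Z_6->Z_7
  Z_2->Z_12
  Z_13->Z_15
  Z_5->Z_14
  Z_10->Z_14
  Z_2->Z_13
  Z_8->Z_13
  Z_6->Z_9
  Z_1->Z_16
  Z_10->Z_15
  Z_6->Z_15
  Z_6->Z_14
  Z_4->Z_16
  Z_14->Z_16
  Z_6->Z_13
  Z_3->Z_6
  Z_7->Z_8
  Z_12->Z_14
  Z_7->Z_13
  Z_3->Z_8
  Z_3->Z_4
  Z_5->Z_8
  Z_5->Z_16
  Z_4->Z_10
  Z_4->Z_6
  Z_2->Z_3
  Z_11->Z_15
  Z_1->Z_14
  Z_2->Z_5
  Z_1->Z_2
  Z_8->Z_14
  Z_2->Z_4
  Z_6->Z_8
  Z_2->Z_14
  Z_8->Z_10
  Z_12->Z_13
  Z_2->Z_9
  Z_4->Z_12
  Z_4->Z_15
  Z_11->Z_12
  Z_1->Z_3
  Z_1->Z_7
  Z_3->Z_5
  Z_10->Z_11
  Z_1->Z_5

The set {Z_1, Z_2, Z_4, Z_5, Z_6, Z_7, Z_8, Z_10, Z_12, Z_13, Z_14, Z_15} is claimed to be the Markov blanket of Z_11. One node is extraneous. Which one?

Children of Z_11: Z_12, Z_14, Z_15.
Z_11 has parent Z_10.
Co-parents of Z_11 (other parents of its children):
  Z_12's other parents are Z_2, Z_4, Z_5.
  Z_14 also has parents Z_1, Z_2, Z_5, Z_6, Z_8, Z_10, Z_12.
  parents(Z_15) \ {Z_11} = {Z_2, Z_4, Z_6, Z_10, Z_13}.
MB(Z_11) = {Z_1, Z_2, Z_4, Z_5, Z_6, Z_8, Z_10, Z_12, Z_13, Z_14, Z_15}.
Z_7 is neither a parent, child, nor co-parent of Z_11, so it does not belong.

Z_7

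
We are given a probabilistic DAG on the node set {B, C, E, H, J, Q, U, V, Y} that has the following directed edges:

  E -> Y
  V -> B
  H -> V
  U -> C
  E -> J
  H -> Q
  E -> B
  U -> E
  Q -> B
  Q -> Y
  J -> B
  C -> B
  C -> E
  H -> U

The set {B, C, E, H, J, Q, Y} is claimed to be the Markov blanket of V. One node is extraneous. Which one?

A node's Markov blanket = Pa ∪ Ch ∪ (parents of Ch other than the node itself).
V's parents: H.
Ch(V) = {B}.
Other parents of V's children:
  B: C, E, J, Q
MB(V) = {B, C, E, H, J, Q}.
Y is neither a parent, child, nor co-parent of V, so it does not belong.

Y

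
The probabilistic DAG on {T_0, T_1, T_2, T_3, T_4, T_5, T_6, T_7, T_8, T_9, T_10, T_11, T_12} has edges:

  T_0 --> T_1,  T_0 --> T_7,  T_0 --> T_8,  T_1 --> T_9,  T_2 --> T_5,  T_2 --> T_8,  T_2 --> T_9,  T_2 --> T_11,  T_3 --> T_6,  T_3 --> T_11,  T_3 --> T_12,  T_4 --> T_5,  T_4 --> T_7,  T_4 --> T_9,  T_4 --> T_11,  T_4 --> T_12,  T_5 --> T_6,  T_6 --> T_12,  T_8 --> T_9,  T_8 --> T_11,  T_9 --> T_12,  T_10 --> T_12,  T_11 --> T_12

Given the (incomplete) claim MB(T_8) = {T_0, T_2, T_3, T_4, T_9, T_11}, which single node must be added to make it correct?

T_8's parents: T_0, T_2.
Ch(T_8) = {T_9, T_11}.
Other parents of T_8's children:
  parents(T_9) \ {T_8} = {T_1, T_2, T_4}.
  T_11 also has parents T_2, T_3, T_4.
MB(T_8) = {T_0, T_1, T_2, T_3, T_4, T_9, T_11}.
Comparing with the claimed set, T_1 is missing.

T_1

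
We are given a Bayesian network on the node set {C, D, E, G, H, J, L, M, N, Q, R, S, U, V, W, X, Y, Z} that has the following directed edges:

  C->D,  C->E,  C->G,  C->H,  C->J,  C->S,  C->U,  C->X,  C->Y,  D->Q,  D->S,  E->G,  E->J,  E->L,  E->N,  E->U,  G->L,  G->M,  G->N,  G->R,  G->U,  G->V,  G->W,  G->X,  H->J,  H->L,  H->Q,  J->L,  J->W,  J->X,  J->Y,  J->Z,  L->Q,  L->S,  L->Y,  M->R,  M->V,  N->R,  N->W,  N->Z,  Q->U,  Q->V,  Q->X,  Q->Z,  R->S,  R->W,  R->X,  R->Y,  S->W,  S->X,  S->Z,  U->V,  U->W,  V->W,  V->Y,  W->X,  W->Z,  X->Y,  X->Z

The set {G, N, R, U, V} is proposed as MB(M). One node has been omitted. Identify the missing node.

Q

M's parents: G.
Ch(M) = {R, V}.
Parents of each child, excluding M:
  R's other parents are G, N.
  V's other parents are G, Q, U.
MB(M) = {G, N, Q, R, U, V}.
Comparing with the claimed set, Q is missing.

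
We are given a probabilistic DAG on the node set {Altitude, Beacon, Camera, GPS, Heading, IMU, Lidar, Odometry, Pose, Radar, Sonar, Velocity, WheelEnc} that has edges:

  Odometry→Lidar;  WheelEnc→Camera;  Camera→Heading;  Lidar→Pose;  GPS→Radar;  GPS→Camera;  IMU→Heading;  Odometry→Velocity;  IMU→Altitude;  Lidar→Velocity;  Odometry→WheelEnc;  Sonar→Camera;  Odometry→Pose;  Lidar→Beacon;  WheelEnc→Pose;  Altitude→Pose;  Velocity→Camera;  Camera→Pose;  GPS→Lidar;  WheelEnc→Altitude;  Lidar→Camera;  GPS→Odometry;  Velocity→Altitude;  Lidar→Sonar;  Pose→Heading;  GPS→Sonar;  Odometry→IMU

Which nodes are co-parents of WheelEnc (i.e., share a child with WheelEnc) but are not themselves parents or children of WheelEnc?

Children of WheelEnc: Altitude, Camera, Pose.
  Altitude's other parents are IMU, Velocity.
  Camera also has parents GPS, Lidar, Sonar, Velocity.
  Pose also has parents Altitude, Camera, Lidar, Odometry.
Excluding nodes already adjacent to WheelEnc (Altitude, Camera, Odometry, Pose), the co-parent-only contribution is {GPS, IMU, Lidar, Sonar, Velocity}.

{GPS, IMU, Lidar, Sonar, Velocity}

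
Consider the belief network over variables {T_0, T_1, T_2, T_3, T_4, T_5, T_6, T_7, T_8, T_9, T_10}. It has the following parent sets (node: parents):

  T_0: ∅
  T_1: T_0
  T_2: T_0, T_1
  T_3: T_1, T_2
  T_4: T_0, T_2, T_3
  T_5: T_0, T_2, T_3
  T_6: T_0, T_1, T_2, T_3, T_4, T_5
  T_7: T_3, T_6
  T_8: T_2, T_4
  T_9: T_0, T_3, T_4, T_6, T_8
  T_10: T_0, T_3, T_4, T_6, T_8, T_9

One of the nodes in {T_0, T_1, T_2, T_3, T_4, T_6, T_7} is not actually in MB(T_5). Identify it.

T_7

The Markov blanket of a node is its parents, its children, and the other parents of its children.
Parents of T_5: T_0, T_2, T_3.
T_5's children: T_6.
Parents of each child, excluding T_5:
  T_6: T_0, T_1, T_2, T_3, T_4
MB(T_5) = {T_0, T_1, T_2, T_3, T_4, T_6}.
T_7 is neither a parent, child, nor co-parent of T_5, so it does not belong.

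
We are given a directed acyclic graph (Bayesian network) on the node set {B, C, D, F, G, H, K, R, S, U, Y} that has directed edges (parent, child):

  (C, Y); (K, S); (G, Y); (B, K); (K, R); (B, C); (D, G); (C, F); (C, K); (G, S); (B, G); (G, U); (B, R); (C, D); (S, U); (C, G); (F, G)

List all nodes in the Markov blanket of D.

Pa(D) = {C}.
D's children: G.
Co-parents of D (other parents of its children):
  G's other parents are B, C, F.
So the Markov blanket of D is {B, C, F, G}.

{B, C, F, G}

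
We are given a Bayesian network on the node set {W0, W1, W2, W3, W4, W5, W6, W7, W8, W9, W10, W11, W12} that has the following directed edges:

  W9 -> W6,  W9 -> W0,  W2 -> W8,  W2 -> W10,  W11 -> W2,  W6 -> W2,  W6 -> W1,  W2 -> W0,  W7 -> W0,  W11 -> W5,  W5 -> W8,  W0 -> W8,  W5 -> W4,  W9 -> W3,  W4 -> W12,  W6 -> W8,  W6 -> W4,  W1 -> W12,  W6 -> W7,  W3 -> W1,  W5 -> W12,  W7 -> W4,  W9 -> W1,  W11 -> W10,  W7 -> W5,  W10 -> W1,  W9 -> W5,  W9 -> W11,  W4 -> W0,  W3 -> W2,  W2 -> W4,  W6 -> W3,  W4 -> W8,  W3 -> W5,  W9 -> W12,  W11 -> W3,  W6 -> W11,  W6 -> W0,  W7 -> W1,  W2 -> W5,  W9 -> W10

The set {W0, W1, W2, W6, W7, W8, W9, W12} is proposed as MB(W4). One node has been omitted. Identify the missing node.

A node's Markov blanket = Pa ∪ Ch ∪ (parents of Ch other than the node itself).
W4's parents: W2, W5, W6, W7.
Children of W4: W0, W8, W12.
Other parents of W4's children:
  W0's other parents are W2, W6, W7, W9.
  W8 also has parents W0, W2, W5, W6.
  W12 also has parents W1, W5, W9.
MB(W4) = {W0, W1, W2, W5, W6, W7, W8, W9, W12}.
Comparing with the claimed set, W5 is missing.

W5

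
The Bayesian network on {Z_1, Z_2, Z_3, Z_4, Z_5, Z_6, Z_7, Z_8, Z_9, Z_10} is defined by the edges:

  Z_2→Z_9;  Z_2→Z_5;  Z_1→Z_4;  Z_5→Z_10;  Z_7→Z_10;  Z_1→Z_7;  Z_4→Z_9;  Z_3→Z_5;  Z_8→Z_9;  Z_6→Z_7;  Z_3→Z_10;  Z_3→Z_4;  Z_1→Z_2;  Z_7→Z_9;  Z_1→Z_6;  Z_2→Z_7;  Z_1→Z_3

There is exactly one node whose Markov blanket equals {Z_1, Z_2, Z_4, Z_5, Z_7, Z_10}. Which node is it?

The target node must have every member of {Z_1, Z_2, Z_4, Z_5, Z_7, Z_10} as a parent, child, or co-parent, and no others.
Parents of Z_3: Z_1; children: Z_4, Z_5, Z_10; co-parents: Z_1, Z_2, Z_5, Z_7.
These exactly cover the given set, so the node is Z_3.

Z_3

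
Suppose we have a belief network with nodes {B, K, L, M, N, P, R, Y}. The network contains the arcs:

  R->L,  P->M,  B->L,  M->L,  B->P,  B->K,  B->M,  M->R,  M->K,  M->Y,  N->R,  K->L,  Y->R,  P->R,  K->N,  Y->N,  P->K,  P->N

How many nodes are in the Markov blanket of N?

Pa(N) = {K, P, Y}.
Ch(N) = {R}.
Co-parents of N (other parents of its children):
  R: M, P, Y
MB(N) = {K, M, P, R, Y}, which has 5 nodes.

5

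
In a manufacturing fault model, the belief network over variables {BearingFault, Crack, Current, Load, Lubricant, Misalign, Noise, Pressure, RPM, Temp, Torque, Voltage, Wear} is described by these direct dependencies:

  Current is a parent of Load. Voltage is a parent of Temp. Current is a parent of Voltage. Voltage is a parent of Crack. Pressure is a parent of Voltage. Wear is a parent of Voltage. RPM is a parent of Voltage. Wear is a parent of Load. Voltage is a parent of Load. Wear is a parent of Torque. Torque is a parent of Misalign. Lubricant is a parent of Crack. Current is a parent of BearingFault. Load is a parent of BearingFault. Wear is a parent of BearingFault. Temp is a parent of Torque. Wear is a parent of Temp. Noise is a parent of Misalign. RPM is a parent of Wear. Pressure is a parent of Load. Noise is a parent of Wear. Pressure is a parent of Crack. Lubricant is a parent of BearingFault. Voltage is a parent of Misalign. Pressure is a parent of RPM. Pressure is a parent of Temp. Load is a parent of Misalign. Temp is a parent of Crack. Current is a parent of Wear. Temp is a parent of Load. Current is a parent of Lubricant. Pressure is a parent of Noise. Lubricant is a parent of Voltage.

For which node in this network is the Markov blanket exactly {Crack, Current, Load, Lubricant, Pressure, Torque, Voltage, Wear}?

The target node must have every member of {Crack, Current, Load, Lubricant, Pressure, Torque, Voltage, Wear} as a parent, child, or co-parent, and no others.
Parents of Temp: Pressure, Voltage, Wear; children: Crack, Load, Torque; co-parents: Current, Lubricant, Pressure, Voltage, Wear.
These exactly cover the given set, so the node is Temp.

Temp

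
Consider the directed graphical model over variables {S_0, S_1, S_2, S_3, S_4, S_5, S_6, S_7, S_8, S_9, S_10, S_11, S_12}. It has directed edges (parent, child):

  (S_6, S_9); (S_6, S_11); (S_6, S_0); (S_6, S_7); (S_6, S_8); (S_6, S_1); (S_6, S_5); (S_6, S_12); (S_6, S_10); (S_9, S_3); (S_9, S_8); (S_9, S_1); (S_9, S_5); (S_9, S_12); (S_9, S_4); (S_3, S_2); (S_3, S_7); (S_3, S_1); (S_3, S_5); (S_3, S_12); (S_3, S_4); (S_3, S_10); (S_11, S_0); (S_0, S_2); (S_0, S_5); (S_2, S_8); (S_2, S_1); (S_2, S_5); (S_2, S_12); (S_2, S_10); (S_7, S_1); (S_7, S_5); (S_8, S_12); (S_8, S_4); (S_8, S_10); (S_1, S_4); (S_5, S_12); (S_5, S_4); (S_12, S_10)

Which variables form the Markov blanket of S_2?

By definition, MB(S_2) is built from S_2's parents, S_2's children, and the co-parents of S_2.
S_2's parents: S_0, S_3.
Children of S_2: S_1, S_5, S_8, S_10, S_12.
Parents of each child, excluding S_2:
  S_8's other parents are S_6, S_9.
  S_1 also has parents S_3, S_6, S_7, S_9.
  parents(S_5) \ {S_2} = {S_0, S_3, S_6, S_7, S_9}.
  parents(S_12) \ {S_2} = {S_3, S_5, S_6, S_8, S_9}.
  parents(S_10) \ {S_2} = {S_3, S_6, S_8, S_12}.
So the Markov blanket of S_2 is {S_0, S_1, S_3, S_5, S_6, S_7, S_8, S_9, S_10, S_12}.

{S_0, S_1, S_3, S_5, S_6, S_7, S_8, S_9, S_10, S_12}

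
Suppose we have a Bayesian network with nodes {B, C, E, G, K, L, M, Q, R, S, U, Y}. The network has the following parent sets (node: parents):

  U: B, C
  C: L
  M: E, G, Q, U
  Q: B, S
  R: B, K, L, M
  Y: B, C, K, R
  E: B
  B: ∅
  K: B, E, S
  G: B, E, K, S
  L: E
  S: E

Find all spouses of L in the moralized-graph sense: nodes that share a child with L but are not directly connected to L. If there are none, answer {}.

Children of L: C, R.
  C: no additional parents.
  parents(R) \ {L} = {B, K, M}.
Excluding nodes already adjacent to L (C, E, R), the co-parent-only contribution is {B, K, M}.

{B, K, M}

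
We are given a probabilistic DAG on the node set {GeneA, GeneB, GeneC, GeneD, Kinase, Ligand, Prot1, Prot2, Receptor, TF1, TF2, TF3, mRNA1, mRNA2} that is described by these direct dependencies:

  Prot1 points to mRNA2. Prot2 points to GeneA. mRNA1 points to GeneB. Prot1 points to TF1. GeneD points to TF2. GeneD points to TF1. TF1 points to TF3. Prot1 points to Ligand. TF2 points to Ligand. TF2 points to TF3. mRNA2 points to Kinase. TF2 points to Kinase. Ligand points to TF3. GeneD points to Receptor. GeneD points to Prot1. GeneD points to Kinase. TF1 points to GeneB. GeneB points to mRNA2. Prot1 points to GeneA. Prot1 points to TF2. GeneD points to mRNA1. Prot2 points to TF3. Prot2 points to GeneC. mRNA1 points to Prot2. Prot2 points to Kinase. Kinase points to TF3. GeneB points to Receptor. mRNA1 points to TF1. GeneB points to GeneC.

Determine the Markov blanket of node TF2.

TF2 has parents GeneD, Prot1.
Children of TF2: Kinase, Ligand, TF3.
For each child, the remaining parents (spouses of TF2):
  Ligand also has parent Prot1.
  Kinase also has parents GeneD, Prot2, mRNA2.
  parents(TF3) \ {TF2} = {Kinase, Ligand, Prot2, TF1}.
Taking the union gives {GeneD, Kinase, Ligand, Prot1, Prot2, TF1, TF3, mRNA2}.

{GeneD, Kinase, Ligand, Prot1, Prot2, TF1, TF3, mRNA2}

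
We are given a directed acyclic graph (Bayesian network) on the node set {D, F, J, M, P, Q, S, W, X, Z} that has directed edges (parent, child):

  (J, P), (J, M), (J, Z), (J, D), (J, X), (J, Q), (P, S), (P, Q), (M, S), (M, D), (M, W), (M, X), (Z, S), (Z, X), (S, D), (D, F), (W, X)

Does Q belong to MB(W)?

W's children: X.
Pa(W) = {M}.
Other parents of W's children:
  X's other parents are J, M, Z.
MB(W) = {J, M, X, Z}; Q is not in this set.

No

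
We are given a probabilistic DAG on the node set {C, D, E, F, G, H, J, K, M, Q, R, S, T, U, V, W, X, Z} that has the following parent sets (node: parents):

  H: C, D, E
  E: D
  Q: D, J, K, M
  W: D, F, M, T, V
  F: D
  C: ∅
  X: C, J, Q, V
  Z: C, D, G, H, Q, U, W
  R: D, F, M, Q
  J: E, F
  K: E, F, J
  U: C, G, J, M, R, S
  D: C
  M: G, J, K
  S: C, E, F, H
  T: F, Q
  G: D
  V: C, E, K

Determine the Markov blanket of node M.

Parents of M: G, J, K.
M's children: Q, R, U, W.
For each child, the remaining parents (spouses of M):
  Q: D, J, K
  R: D, F, Q
  U: C, G, J, R, S
  W: D, F, T, V
Taking the union gives {C, D, F, G, J, K, Q, R, S, T, U, V, W}.

{C, D, F, G, J, K, Q, R, S, T, U, V, W}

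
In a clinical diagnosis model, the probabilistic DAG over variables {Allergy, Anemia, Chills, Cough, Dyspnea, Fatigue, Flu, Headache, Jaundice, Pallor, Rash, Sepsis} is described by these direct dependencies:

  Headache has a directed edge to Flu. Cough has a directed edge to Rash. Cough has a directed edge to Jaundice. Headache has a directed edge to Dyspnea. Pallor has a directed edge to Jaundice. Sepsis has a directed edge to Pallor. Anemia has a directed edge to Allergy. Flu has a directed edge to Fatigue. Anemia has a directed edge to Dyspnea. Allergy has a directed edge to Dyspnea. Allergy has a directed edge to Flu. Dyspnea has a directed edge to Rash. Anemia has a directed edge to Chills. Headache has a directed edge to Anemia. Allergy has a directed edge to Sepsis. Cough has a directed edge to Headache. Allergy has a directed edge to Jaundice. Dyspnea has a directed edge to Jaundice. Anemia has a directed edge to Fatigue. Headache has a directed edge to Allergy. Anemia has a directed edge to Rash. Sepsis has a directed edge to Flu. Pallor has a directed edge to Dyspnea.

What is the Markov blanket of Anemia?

Pa(Anemia) = {Headache}.
Ch(Anemia) = {Allergy, Chills, Dyspnea, Fatigue, Rash}.
Co-parents of Anemia (other parents of its children):
  Allergy's other parent is Headache.
  Dyspnea's other parents are Allergy, Headache, Pallor.
  Chills has no other parent.
  Fatigue's other parent is Flu.
  parents(Rash) \ {Anemia} = {Cough, Dyspnea}.
MB(Anemia) = {Allergy, Chills, Cough, Dyspnea, Fatigue, Flu, Headache, Pallor, Rash}.

{Allergy, Chills, Cough, Dyspnea, Fatigue, Flu, Headache, Pallor, Rash}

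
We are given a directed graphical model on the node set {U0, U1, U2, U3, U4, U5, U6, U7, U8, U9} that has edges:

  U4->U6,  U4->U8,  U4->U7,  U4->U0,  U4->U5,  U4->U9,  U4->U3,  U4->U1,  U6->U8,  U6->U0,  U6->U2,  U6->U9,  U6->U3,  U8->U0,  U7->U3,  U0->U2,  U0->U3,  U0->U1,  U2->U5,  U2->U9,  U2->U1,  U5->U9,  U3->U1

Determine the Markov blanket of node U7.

U7 has parent U4.
U7 has child U3.
Parents of each child, excluding U7:
  U3: U0, U4, U6
MB(U7) = {U0, U3, U4, U6}.

{U0, U3, U4, U6}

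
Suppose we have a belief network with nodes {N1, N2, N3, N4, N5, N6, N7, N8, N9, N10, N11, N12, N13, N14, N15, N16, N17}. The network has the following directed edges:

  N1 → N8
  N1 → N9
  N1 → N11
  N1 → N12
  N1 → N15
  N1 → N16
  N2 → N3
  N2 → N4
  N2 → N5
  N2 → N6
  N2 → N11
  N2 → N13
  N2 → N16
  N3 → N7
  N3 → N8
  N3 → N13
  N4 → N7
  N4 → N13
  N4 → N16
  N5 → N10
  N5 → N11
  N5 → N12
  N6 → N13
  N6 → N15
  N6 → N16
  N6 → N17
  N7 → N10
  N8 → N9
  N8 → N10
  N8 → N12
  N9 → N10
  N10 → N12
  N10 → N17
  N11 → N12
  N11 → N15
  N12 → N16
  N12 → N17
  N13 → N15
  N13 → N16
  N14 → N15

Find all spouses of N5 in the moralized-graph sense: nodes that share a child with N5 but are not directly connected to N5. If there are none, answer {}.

Children of N5: N10, N11, N12.
  N10: N7, N8, N9
  N11: N1, N2
  N12: N1, N8, N10, N11
Excluding nodes already adjacent to N5 (N2, N10, N11, N12), the co-parent-only contribution is {N1, N7, N8, N9}.

{N1, N7, N8, N9}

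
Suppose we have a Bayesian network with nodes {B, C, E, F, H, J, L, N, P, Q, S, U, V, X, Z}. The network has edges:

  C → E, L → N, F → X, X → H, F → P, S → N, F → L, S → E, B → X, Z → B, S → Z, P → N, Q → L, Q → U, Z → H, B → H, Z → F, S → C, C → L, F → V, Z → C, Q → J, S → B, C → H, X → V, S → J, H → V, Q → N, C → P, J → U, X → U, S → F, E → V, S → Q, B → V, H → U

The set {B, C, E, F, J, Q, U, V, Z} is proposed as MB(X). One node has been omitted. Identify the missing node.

H

By definition, MB(X) is built from X's parents, X's children, and the co-parents of X.
X has children H, U, V.
X's parents: B, F.
Parents of each child, excluding X:
  H's other parents are B, C, Z.
  parents(V) \ {X} = {B, E, F, H}.
  U's other parents are H, J, Q.
MB(X) = {B, C, E, F, H, J, Q, U, V, Z}.
Comparing with the claimed set, H is missing.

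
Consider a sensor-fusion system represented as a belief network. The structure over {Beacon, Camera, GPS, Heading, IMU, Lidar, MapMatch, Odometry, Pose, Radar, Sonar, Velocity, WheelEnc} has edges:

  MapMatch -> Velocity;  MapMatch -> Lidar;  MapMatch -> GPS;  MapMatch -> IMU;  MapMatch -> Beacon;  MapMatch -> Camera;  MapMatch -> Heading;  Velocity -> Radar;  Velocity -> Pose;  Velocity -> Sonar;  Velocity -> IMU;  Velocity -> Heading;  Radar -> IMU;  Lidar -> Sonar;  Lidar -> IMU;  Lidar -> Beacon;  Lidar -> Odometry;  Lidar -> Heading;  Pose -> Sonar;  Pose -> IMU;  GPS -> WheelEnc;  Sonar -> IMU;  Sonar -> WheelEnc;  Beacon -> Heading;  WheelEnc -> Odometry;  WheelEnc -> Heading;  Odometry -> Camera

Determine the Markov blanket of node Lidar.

By definition, MB(Lidar) is built from Lidar's parents, Lidar's children, and the co-parents of Lidar.
Children of Lidar: Beacon, Heading, IMU, Odometry, Sonar.
Parents of Lidar: MapMatch.
Co-parents of Lidar (other parents of its children):
  Sonar's other parents are Pose, Velocity.
  parents(IMU) \ {Lidar} = {MapMatch, Pose, Radar, Sonar, Velocity}.
  Beacon also has parent MapMatch.
  parents(Odometry) \ {Lidar} = {WheelEnc}.
  Heading's other parents are Beacon, MapMatch, Velocity, WheelEnc.
So the Markov blanket of Lidar is {Beacon, Heading, IMU, MapMatch, Odometry, Pose, Radar, Sonar, Velocity, WheelEnc}.

{Beacon, Heading, IMU, MapMatch, Odometry, Pose, Radar, Sonar, Velocity, WheelEnc}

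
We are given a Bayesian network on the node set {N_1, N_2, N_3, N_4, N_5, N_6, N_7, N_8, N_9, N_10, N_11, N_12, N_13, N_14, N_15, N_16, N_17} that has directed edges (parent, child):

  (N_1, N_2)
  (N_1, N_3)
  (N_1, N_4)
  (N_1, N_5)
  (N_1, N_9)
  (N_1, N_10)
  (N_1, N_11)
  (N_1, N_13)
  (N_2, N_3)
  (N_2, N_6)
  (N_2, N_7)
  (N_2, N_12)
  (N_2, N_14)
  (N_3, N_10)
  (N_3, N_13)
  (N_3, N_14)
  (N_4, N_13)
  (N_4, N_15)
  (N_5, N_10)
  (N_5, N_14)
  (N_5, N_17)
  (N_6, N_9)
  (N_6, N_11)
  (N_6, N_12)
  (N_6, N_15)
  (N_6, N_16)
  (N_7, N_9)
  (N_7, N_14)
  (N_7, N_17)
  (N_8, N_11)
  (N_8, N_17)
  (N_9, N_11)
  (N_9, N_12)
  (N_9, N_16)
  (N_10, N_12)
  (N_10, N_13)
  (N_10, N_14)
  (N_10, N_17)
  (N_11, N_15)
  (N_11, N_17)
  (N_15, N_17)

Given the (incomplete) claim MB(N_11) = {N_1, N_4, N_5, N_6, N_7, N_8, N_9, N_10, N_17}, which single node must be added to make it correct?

By definition, MB(N_11) is built from N_11's parents, N_11's children, and the co-parents of N_11.
Parents of N_11: N_1, N_6, N_8, N_9.
Ch(N_11) = {N_15, N_17}.
Co-parents of N_11 (other parents of its children):
  parents(N_15) \ {N_11} = {N_4, N_6}.
  parents(N_17) \ {N_11} = {N_5, N_7, N_8, N_10, N_15}.
MB(N_11) = {N_1, N_4, N_5, N_6, N_7, N_8, N_9, N_10, N_15, N_17}.
Comparing with the claimed set, N_15 is missing.

N_15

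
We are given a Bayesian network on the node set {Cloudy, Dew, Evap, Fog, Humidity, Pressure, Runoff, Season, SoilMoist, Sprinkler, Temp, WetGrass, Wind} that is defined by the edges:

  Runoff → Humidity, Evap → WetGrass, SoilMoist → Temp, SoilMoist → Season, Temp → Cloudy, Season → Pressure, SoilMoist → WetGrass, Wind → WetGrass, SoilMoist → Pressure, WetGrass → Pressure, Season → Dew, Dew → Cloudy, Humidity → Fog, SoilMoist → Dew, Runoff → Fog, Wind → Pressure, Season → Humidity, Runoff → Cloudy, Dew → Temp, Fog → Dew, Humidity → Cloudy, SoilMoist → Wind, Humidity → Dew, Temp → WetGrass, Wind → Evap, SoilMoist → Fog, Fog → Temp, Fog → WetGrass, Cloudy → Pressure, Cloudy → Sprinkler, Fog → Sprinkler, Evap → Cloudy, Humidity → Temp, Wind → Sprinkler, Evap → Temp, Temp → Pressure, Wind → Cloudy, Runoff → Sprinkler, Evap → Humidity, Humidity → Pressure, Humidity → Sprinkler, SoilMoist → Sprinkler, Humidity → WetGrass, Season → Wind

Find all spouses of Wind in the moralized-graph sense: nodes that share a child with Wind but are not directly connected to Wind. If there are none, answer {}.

{Dew, Fog, Humidity, Runoff, Temp}

Children of Wind: Cloudy, Evap, Pressure, Sprinkler, WetGrass.
  Evap: no additional parents.
  parents(WetGrass) \ {Wind} = {Evap, Fog, Humidity, SoilMoist, Temp}.
  Cloudy also has parents Dew, Evap, Humidity, Runoff, Temp.
  Sprinkler's other parents are Cloudy, Fog, Humidity, Runoff, SoilMoist.
  Pressure's other parents are Cloudy, Humidity, Season, SoilMoist, Temp, WetGrass.
Excluding nodes already adjacent to Wind (Cloudy, Evap, Pressure, Season, SoilMoist, Sprinkler, WetGrass), the co-parent-only contribution is {Dew, Fog, Humidity, Runoff, Temp}.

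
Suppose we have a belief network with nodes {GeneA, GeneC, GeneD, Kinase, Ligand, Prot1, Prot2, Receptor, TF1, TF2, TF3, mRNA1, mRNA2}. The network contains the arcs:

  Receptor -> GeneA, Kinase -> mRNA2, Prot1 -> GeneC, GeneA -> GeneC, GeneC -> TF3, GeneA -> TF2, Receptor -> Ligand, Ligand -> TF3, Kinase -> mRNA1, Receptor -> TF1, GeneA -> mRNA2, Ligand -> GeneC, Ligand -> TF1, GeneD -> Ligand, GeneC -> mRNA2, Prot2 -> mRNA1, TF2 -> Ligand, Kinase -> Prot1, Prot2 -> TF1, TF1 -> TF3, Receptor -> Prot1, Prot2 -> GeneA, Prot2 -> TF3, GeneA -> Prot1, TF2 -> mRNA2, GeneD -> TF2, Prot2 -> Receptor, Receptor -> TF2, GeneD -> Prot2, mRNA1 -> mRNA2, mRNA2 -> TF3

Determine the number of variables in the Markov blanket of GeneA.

GeneA has parents Prot2, Receptor.
GeneA's children: GeneC, Prot1, TF2, mRNA2.
Co-parents of GeneA (other parents of its children):
  TF2: GeneD, Receptor
  Prot1: Kinase, Receptor
  GeneC: Ligand, Prot1
  mRNA2: GeneC, Kinase, TF2, mRNA1
MB(GeneA) = {GeneC, GeneD, Kinase, Ligand, Prot1, Prot2, Receptor, TF2, mRNA1, mRNA2}, which has 10 nodes.

10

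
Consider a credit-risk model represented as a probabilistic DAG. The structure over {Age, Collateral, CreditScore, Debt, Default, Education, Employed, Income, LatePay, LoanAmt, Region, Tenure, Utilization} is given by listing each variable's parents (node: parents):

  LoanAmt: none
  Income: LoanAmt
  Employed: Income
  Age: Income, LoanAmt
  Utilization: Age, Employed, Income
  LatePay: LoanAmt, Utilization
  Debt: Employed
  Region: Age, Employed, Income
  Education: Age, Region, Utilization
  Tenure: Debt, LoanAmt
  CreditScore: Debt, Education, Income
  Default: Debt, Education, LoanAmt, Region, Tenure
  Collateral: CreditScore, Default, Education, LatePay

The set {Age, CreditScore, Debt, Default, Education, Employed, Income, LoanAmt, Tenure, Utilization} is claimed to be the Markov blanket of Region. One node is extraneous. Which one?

CreditScore

Parents of Region: Age, Employed, Income.
Region's children: Default, Education.
Parents of each child, excluding Region:
  Education also has parents Age, Utilization.
  Default also has parents Debt, Education, LoanAmt, Tenure.
MB(Region) = {Age, Debt, Default, Education, Employed, Income, LoanAmt, Tenure, Utilization}.
CreditScore is neither a parent, child, nor co-parent of Region, so it does not belong.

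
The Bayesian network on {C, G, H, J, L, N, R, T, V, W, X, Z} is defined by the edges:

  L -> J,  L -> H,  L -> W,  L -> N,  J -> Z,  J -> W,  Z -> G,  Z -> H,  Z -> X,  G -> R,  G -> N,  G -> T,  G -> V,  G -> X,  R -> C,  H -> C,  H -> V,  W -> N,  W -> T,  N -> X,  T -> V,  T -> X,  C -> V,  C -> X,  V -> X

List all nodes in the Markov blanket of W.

Pa(W) = {J, L}.
W has children N, T.
Co-parents of W (other parents of its children):
  N: G, L
  T: G
So the Markov blanket of W is {G, J, L, N, T}.

{G, J, L, N, T}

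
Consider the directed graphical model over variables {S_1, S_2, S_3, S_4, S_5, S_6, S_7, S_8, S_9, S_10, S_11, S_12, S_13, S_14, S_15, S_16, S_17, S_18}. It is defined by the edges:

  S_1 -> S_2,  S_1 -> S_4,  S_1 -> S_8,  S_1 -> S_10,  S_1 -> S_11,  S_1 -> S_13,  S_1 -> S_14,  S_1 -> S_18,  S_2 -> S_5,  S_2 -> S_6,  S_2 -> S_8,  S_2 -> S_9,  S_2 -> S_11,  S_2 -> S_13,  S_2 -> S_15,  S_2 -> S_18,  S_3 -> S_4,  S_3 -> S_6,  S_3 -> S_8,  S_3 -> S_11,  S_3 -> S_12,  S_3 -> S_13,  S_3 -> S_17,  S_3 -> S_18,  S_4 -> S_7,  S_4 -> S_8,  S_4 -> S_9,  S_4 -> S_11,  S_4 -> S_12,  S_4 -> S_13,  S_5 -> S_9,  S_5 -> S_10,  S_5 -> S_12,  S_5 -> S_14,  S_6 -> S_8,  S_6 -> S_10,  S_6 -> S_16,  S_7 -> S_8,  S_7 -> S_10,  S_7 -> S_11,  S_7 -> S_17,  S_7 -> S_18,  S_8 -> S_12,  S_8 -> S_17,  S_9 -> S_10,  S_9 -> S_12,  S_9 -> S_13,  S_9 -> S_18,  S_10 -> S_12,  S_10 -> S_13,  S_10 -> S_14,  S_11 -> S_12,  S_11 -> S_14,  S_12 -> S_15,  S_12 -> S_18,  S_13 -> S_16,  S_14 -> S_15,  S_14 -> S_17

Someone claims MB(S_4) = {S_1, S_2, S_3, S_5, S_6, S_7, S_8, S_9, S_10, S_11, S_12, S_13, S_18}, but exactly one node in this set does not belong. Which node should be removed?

S_4 has children S_7, S_8, S_9, S_11, S_12, S_13.
S_4 has parents S_1, S_3.
Co-parents of S_4 (other parents of its children):
  S_7 has no other parent.
  S_8's other parents are S_1, S_2, S_3, S_6, S_7.
  parents(S_9) \ {S_4} = {S_2, S_5}.
  S_11 also has parents S_1, S_2, S_3, S_7.
  S_12 also has parents S_3, S_5, S_8, S_9, S_10, S_11.
  parents(S_13) \ {S_4} = {S_1, S_2, S_3, S_9, S_10}.
MB(S_4) = {S_1, S_2, S_3, S_5, S_6, S_7, S_8, S_9, S_10, S_11, S_12, S_13}.
S_18 is neither a parent, child, nor co-parent of S_4, so it does not belong.

S_18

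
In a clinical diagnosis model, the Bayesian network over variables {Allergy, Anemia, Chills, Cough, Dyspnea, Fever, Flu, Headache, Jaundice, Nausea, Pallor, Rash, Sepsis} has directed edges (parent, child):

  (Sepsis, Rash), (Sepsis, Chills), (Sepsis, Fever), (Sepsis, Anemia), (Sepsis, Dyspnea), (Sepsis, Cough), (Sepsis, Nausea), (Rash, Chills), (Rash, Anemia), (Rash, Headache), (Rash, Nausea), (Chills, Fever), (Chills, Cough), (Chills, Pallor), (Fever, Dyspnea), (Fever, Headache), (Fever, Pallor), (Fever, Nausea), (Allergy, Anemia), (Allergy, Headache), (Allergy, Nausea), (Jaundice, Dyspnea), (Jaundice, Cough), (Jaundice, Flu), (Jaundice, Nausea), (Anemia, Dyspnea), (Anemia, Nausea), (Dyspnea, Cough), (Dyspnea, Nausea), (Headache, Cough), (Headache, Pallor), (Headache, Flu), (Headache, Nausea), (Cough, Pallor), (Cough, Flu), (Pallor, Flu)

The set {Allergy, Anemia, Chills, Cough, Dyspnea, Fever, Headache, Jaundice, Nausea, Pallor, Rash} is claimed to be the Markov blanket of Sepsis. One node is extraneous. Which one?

Sepsis has no parents.
Children of Sepsis: Anemia, Chills, Cough, Dyspnea, Fever, Nausea, Rash.
For each child, the remaining parents (spouses of Sepsis):
  Rash has no other parent.
  Chills's other parent is Rash.
  Fever's other parent is Chills.
  Anemia's other parents are Allergy, Rash.
  parents(Dyspnea) \ {Sepsis} = {Anemia, Fever, Jaundice}.
  parents(Cough) \ {Sepsis} = {Chills, Dyspnea, Headache, Jaundice}.
  Nausea's other parents are Allergy, Anemia, Dyspnea, Fever, Headache, Jaundice, Rash.
MB(Sepsis) = {Allergy, Anemia, Chills, Cough, Dyspnea, Fever, Headache, Jaundice, Nausea, Rash}.
Pallor is neither a parent, child, nor co-parent of Sepsis, so it does not belong.

Pallor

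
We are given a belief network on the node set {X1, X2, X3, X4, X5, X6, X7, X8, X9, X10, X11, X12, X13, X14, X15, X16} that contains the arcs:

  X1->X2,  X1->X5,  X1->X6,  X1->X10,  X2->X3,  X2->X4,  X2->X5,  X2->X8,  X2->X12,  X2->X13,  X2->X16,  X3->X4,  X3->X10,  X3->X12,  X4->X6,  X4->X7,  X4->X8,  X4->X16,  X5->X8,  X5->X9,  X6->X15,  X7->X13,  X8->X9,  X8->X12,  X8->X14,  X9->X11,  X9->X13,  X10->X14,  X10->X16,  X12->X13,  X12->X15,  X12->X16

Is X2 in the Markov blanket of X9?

Yes

X2 is a co-parent of X9: both are parents of X13.
So X2 ∈ MB(X9).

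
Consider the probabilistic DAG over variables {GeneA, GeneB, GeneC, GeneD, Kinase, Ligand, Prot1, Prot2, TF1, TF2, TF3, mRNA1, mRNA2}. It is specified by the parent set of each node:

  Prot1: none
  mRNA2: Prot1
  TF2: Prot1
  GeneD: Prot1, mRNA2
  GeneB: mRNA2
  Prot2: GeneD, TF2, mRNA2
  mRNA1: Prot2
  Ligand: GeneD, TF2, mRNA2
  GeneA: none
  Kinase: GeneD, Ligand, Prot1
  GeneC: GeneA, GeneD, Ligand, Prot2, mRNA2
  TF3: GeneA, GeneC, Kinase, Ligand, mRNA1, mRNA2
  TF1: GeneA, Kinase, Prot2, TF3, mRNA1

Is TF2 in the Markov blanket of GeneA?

The Markov blanket of a node is its parents, its children, and the other parents of its children.
Pa(GeneA) = {}.
GeneA's children: GeneC, TF1, TF3.
For each child, the remaining parents (spouses of GeneA):
  parents(GeneC) \ {GeneA} = {GeneD, Ligand, Prot2, mRNA2}.
  TF3's other parents are GeneC, Kinase, Ligand, mRNA1, mRNA2.
  TF1's other parents are Kinase, Prot2, TF3, mRNA1.
MB(GeneA) = {GeneC, GeneD, Kinase, Ligand, Prot2, TF1, TF3, mRNA1, mRNA2}; TF2 is not in this set.

No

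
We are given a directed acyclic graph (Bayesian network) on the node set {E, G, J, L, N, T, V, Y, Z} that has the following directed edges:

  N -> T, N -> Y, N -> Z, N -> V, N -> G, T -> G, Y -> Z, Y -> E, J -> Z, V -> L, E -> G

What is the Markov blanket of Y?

{E, J, N, Z}

Y's children: E, Z.
Y has parent N.
For each child, the remaining parents (spouses of Y):
  Z's other parents are J, N.
  E has no other parent.
MB(Y) = {E, J, N, Z}.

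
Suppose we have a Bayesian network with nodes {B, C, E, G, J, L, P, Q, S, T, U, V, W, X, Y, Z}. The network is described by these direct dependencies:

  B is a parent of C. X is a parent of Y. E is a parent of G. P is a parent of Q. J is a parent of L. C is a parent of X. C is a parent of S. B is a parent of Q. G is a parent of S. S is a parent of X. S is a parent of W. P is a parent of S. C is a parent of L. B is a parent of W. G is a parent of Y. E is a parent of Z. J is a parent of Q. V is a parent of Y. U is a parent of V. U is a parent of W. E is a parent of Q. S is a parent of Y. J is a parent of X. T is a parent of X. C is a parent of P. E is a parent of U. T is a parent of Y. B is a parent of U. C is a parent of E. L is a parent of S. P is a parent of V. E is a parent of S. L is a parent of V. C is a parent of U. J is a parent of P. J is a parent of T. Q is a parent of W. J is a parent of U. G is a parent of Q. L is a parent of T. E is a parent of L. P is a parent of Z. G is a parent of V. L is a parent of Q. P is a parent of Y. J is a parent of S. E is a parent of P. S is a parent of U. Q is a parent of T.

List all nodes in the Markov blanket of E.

{B, C, G, J, L, P, Q, S, U, Z}

E has parent C.
E has children G, L, P, Q, S, U, Z.
For each child, the remaining parents (spouses of E):
  G: —
  L: C, J
  P: C, J
  Q: B, G, J, L, P
  S: C, G, J, L, P
  U: B, C, J, S
  Z: P
Taking the union gives {B, C, G, J, L, P, Q, S, U, Z}.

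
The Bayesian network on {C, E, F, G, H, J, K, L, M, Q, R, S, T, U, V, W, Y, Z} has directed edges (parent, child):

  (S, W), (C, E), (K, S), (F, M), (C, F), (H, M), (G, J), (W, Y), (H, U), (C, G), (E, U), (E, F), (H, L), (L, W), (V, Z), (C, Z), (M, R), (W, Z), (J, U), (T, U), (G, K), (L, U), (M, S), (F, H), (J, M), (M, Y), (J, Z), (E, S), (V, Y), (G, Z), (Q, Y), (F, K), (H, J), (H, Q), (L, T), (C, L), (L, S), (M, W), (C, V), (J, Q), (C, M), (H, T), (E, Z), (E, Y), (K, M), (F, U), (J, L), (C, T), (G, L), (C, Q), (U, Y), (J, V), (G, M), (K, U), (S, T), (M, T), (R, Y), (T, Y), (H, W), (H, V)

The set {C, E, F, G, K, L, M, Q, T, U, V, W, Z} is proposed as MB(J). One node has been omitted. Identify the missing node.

H

J's children: L, M, Q, U, V, Z.
Parents of J: G, H.
Parents of each child, excluding J:
  parents(L) \ {J} = {C, G, H}.
  parents(M) \ {J} = {C, F, G, H, K}.
  parents(Q) \ {J} = {C, H}.
  U's other parents are E, F, H, K, L, T.
  V's other parents are C, H.
  parents(Z) \ {J} = {C, E, G, V, W}.
MB(J) = {C, E, F, G, H, K, L, M, Q, T, U, V, W, Z}.
Comparing with the claimed set, H is missing.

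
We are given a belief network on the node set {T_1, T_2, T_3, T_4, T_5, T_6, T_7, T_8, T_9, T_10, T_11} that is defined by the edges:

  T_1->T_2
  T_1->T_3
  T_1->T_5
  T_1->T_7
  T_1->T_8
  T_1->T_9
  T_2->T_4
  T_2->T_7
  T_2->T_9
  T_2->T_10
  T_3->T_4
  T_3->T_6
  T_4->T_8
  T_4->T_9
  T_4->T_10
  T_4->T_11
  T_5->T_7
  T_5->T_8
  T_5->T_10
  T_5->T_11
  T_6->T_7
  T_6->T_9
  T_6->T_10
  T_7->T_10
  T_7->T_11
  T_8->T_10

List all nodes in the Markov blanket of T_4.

The Markov blanket of a node is its parents, its children, and the other parents of its children.
Parents of T_4: T_2, T_3.
Ch(T_4) = {T_8, T_9, T_10, T_11}.
Other parents of T_4's children:
  T_8's other parents are T_1, T_5.
  parents(T_9) \ {T_4} = {T_1, T_2, T_6}.
  T_10's other parents are T_2, T_5, T_6, T_7, T_8.
  T_11 also has parents T_5, T_7.
MB(T_4) = {T_1, T_2, T_3, T_5, T_6, T_7, T_8, T_9, T_10, T_11}.

{T_1, T_2, T_3, T_5, T_6, T_7, T_8, T_9, T_10, T_11}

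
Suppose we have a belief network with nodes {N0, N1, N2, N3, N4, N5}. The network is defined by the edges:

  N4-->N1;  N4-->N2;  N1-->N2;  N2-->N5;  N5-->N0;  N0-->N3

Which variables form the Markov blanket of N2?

The Markov blanket of a node is its parents, its children, and the other parents of its children.
Parents of N2: N1, N4.
Children of N2: N5.
Co-parents of N2 (other parents of its children):
  N5: no additional parents.
MB(N2) = {N1, N4, N5}.

{N1, N4, N5}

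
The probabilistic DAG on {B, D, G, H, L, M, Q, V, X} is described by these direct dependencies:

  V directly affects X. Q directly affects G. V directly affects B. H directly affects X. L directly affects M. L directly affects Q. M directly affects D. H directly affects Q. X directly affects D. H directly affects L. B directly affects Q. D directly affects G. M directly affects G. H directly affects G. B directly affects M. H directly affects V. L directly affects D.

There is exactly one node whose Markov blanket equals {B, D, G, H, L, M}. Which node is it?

The target node must have every member of {B, D, G, H, L, M} as a parent, child, or co-parent, and no others.
Parents of Q: B, H, L; children: G; co-parents: D, H, M.
These exactly cover the given set, so the node is Q.

Q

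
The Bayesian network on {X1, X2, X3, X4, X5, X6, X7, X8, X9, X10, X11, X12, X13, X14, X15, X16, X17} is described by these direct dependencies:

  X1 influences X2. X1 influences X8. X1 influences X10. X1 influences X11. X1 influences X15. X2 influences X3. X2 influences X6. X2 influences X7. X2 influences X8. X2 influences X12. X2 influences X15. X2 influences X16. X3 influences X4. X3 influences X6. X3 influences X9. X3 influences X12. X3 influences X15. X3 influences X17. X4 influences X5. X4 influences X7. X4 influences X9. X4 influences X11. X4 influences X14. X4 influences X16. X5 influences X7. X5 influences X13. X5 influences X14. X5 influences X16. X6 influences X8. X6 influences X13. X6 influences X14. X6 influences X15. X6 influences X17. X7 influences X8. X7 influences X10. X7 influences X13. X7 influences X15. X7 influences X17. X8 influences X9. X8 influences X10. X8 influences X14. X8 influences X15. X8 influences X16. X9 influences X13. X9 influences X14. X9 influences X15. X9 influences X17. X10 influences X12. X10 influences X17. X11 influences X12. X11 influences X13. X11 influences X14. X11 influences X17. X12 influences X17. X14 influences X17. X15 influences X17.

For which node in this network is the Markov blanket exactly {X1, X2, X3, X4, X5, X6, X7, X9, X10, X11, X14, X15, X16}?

The target node must have every member of {X1, X2, X3, X4, X5, X6, X7, X9, X10, X11, X14, X15, X16} as a parent, child, or co-parent, and no others.
Parents of X8: X1, X2, X6, X7; children: X9, X10, X14, X15, X16; co-parents: X1, X2, X3, X4, X5, X6, X7, X9, X11.
These exactly cover the given set, so the node is X8.

X8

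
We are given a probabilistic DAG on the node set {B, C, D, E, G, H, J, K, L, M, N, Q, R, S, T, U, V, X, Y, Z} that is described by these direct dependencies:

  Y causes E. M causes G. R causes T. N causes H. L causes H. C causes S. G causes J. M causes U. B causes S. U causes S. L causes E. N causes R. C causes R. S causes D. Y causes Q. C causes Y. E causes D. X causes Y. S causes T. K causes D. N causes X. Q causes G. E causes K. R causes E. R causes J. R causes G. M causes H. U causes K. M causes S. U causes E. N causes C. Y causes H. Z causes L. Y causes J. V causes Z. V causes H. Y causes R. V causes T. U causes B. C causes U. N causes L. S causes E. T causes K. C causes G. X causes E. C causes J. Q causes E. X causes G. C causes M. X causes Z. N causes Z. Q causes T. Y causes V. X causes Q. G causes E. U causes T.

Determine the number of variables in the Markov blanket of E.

By definition, MB(E) is built from E's parents, E's children, and the co-parents of E.
E's parents: G, L, Q, R, S, U, X, Y.
Children of E: D, K.
Parents of each child, excluding E:
  K: T, U
  D: K, S
MB(E) = {D, G, K, L, Q, R, S, T, U, X, Y}, which has 11 nodes.

11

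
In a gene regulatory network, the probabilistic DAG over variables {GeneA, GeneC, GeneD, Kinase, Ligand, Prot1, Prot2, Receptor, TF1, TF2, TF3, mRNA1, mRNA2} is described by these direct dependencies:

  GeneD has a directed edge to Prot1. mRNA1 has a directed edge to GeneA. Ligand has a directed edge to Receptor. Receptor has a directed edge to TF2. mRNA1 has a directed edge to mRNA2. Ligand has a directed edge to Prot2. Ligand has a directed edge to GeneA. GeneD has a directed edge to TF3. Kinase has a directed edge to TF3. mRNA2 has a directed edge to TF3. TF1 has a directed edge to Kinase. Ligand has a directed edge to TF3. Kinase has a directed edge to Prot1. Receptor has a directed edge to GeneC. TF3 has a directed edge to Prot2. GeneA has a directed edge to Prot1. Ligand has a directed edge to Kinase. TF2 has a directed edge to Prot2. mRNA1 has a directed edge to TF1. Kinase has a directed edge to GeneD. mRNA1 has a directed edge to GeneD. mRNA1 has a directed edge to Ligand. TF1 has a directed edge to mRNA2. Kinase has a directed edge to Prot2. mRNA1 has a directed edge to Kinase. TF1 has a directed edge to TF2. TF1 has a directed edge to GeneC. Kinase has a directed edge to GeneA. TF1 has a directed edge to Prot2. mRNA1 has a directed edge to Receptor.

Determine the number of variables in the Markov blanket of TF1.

9

Parents of TF1: mRNA1.
Children of TF1: GeneC, Kinase, Prot2, TF2, mRNA2.
Parents of each child, excluding TF1:
  Kinase also has parents Ligand, mRNA1.
  parents(mRNA2) \ {TF1} = {mRNA1}.
  TF2 also has parent Receptor.
  GeneC also has parent Receptor.
  Prot2 also has parents Kinase, Ligand, TF2, TF3.
MB(TF1) = {GeneC, Kinase, Ligand, Prot2, Receptor, TF2, TF3, mRNA1, mRNA2}, which has 9 nodes.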